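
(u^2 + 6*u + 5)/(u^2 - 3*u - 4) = (u + 5)/(u - 4)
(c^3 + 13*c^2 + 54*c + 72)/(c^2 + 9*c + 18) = c + 4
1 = 1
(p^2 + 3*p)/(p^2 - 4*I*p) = (p + 3)/(p - 4*I)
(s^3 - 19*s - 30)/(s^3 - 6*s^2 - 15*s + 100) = (s^2 + 5*s + 6)/(s^2 - s - 20)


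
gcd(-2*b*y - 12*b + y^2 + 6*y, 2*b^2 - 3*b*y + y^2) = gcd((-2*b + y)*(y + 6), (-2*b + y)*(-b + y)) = -2*b + y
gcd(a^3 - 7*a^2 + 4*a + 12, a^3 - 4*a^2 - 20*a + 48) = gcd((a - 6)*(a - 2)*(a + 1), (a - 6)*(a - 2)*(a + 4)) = a^2 - 8*a + 12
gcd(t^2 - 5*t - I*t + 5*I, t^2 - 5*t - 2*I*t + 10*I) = t - 5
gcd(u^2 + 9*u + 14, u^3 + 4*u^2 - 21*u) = u + 7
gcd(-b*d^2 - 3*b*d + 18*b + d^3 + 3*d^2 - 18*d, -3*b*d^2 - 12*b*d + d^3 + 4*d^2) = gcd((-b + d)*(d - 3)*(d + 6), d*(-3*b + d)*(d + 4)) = 1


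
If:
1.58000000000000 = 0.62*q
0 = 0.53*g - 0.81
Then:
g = 1.53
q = 2.55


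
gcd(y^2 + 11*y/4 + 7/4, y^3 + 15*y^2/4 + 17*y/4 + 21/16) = y + 7/4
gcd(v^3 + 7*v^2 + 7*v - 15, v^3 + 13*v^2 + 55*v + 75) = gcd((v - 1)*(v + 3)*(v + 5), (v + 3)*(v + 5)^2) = v^2 + 8*v + 15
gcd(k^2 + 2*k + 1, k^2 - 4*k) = 1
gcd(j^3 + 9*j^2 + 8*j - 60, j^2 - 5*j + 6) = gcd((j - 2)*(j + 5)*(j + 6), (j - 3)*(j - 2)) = j - 2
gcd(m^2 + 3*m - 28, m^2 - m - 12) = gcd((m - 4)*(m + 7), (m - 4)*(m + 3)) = m - 4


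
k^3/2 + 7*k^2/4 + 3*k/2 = k*(k/2 + 1)*(k + 3/2)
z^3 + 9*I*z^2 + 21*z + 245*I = (z - 5*I)*(z + 7*I)^2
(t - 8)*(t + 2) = t^2 - 6*t - 16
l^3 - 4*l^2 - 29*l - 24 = (l - 8)*(l + 1)*(l + 3)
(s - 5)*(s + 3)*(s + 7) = s^3 + 5*s^2 - 29*s - 105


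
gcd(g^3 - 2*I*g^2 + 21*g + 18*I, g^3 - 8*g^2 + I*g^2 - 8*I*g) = g + I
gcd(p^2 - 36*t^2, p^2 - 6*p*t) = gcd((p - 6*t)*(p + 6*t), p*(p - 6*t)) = p - 6*t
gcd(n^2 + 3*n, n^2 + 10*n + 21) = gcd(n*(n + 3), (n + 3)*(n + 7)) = n + 3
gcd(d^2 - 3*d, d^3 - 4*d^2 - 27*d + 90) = d - 3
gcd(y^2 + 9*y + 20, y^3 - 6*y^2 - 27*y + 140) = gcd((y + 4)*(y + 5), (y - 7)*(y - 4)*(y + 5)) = y + 5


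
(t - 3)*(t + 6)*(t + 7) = t^3 + 10*t^2 + 3*t - 126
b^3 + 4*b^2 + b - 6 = (b - 1)*(b + 2)*(b + 3)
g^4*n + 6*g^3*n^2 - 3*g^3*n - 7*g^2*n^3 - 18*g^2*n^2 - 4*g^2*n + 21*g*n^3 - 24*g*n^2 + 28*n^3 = (g - 4)*(g - n)*(g + 7*n)*(g*n + n)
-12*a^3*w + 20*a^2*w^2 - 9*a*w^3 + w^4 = w*(-6*a + w)*(-2*a + w)*(-a + w)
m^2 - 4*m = m*(m - 4)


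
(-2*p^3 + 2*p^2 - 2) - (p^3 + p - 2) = -3*p^3 + 2*p^2 - p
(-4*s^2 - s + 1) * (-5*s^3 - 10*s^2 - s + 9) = 20*s^5 + 45*s^4 + 9*s^3 - 45*s^2 - 10*s + 9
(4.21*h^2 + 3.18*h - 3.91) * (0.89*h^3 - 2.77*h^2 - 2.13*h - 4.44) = 3.7469*h^5 - 8.8315*h^4 - 21.2558*h^3 - 14.6351*h^2 - 5.7909*h + 17.3604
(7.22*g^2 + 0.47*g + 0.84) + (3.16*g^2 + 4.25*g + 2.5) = 10.38*g^2 + 4.72*g + 3.34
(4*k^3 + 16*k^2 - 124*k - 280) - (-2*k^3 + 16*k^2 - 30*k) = 6*k^3 - 94*k - 280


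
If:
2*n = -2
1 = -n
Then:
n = -1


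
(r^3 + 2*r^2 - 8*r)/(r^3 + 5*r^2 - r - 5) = r*(r^2 + 2*r - 8)/(r^3 + 5*r^2 - r - 5)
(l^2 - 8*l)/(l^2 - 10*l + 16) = l/(l - 2)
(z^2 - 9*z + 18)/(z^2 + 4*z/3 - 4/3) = 3*(z^2 - 9*z + 18)/(3*z^2 + 4*z - 4)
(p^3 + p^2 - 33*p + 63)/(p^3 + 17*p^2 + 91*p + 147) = (p^2 - 6*p + 9)/(p^2 + 10*p + 21)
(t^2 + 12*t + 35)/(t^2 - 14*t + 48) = (t^2 + 12*t + 35)/(t^2 - 14*t + 48)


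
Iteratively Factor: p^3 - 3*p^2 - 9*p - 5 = (p - 5)*(p^2 + 2*p + 1) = (p - 5)*(p + 1)*(p + 1)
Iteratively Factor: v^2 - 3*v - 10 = (v + 2)*(v - 5)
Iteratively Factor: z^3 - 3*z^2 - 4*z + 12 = (z - 2)*(z^2 - z - 6) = (z - 2)*(z + 2)*(z - 3)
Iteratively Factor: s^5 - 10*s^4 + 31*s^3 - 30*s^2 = (s - 2)*(s^4 - 8*s^3 + 15*s^2) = (s - 5)*(s - 2)*(s^3 - 3*s^2) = (s - 5)*(s - 3)*(s - 2)*(s^2) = s*(s - 5)*(s - 3)*(s - 2)*(s)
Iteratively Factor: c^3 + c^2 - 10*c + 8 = (c - 2)*(c^2 + 3*c - 4) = (c - 2)*(c - 1)*(c + 4)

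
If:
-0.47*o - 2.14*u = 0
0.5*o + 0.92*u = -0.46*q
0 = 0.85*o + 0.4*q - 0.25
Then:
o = 0.42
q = -0.27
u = -0.09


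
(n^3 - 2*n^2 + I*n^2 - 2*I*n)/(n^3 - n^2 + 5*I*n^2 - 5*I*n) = (n^2 + n*(-2 + I) - 2*I)/(n^2 + n*(-1 + 5*I) - 5*I)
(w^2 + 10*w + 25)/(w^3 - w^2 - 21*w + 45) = (w + 5)/(w^2 - 6*w + 9)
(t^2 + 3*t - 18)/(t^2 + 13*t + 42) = (t - 3)/(t + 7)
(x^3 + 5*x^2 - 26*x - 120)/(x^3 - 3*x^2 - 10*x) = (x^2 + 10*x + 24)/(x*(x + 2))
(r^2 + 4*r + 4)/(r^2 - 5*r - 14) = (r + 2)/(r - 7)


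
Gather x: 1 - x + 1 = 2 - x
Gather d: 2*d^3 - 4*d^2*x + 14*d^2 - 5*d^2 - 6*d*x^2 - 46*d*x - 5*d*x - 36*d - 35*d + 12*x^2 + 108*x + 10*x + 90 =2*d^3 + d^2*(9 - 4*x) + d*(-6*x^2 - 51*x - 71) + 12*x^2 + 118*x + 90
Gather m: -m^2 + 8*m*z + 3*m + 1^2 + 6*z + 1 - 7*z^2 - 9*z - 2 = -m^2 + m*(8*z + 3) - 7*z^2 - 3*z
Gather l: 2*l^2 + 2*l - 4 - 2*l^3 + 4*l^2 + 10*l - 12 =-2*l^3 + 6*l^2 + 12*l - 16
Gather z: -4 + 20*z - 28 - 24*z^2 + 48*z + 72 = -24*z^2 + 68*z + 40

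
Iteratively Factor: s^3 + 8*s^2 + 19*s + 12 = (s + 3)*(s^2 + 5*s + 4) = (s + 1)*(s + 3)*(s + 4)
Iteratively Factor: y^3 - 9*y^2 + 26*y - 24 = (y - 2)*(y^2 - 7*y + 12) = (y - 3)*(y - 2)*(y - 4)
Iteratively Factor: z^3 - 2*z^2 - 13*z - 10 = (z - 5)*(z^2 + 3*z + 2) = (z - 5)*(z + 1)*(z + 2)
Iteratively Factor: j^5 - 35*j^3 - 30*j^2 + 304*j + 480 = (j + 3)*(j^4 - 3*j^3 - 26*j^2 + 48*j + 160) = (j - 5)*(j + 3)*(j^3 + 2*j^2 - 16*j - 32) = (j - 5)*(j - 4)*(j + 3)*(j^2 + 6*j + 8) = (j - 5)*(j - 4)*(j + 2)*(j + 3)*(j + 4)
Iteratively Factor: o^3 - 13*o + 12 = (o + 4)*(o^2 - 4*o + 3) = (o - 3)*(o + 4)*(o - 1)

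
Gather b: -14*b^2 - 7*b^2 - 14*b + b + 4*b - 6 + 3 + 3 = -21*b^2 - 9*b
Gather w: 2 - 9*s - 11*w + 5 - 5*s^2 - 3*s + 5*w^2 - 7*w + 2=-5*s^2 - 12*s + 5*w^2 - 18*w + 9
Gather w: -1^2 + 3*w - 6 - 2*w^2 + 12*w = -2*w^2 + 15*w - 7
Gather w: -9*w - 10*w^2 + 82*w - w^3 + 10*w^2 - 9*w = -w^3 + 64*w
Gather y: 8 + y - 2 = y + 6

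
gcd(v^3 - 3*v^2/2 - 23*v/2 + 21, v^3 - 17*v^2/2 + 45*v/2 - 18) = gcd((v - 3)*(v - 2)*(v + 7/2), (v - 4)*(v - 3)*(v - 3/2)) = v - 3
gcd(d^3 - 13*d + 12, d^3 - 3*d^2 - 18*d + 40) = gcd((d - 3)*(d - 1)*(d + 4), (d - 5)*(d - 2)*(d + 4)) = d + 4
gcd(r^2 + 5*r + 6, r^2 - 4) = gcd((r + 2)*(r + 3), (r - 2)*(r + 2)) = r + 2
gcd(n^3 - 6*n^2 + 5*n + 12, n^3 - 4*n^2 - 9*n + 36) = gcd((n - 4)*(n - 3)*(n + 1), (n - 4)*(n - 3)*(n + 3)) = n^2 - 7*n + 12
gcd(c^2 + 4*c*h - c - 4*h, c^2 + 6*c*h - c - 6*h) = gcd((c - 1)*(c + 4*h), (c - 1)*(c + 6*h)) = c - 1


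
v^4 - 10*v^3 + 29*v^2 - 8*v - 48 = (v - 4)^2*(v - 3)*(v + 1)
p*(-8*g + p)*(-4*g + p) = 32*g^2*p - 12*g*p^2 + p^3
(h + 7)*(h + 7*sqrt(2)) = h^2 + 7*h + 7*sqrt(2)*h + 49*sqrt(2)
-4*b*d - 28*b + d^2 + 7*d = (-4*b + d)*(d + 7)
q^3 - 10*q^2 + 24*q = q*(q - 6)*(q - 4)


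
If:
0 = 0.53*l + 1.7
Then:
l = -3.21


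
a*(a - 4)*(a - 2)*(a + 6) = a^4 - 28*a^2 + 48*a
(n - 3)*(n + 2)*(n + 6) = n^3 + 5*n^2 - 12*n - 36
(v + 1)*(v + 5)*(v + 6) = v^3 + 12*v^2 + 41*v + 30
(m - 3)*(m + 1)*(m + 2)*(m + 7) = m^4 + 7*m^3 - 7*m^2 - 55*m - 42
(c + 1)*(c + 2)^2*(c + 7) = c^4 + 12*c^3 + 43*c^2 + 60*c + 28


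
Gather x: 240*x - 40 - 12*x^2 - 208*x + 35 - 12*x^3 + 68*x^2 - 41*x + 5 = -12*x^3 + 56*x^2 - 9*x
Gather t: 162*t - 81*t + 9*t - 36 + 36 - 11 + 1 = 90*t - 10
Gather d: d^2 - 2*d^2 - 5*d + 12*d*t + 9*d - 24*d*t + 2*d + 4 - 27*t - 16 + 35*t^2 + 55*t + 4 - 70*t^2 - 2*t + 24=-d^2 + d*(6 - 12*t) - 35*t^2 + 26*t + 16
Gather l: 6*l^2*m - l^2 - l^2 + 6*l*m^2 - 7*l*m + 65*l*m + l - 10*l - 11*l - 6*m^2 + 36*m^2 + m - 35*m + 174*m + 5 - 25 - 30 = l^2*(6*m - 2) + l*(6*m^2 + 58*m - 20) + 30*m^2 + 140*m - 50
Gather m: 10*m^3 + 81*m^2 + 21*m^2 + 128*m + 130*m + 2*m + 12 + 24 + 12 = 10*m^3 + 102*m^2 + 260*m + 48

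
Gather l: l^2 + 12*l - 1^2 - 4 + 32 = l^2 + 12*l + 27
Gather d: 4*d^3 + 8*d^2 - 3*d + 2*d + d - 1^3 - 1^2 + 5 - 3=4*d^3 + 8*d^2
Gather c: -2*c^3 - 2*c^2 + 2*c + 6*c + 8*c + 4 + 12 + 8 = -2*c^3 - 2*c^2 + 16*c + 24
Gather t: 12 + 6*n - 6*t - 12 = 6*n - 6*t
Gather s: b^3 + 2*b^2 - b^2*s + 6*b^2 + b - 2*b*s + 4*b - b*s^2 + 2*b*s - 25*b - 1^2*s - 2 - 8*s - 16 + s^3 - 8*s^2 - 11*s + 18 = b^3 + 8*b^2 - 20*b + s^3 + s^2*(-b - 8) + s*(-b^2 - 20)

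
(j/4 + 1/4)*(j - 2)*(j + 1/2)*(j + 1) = j^4/4 + j^3/8 - 3*j^2/4 - 7*j/8 - 1/4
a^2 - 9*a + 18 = (a - 6)*(a - 3)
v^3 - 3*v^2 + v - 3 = (v - 3)*(v - I)*(v + I)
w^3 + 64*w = w*(w - 8*I)*(w + 8*I)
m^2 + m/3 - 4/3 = (m - 1)*(m + 4/3)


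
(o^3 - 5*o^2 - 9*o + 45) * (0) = 0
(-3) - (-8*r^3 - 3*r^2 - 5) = 8*r^3 + 3*r^2 + 2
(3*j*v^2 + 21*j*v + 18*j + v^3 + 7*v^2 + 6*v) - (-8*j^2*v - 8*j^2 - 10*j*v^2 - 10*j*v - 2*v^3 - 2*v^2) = 8*j^2*v + 8*j^2 + 13*j*v^2 + 31*j*v + 18*j + 3*v^3 + 9*v^2 + 6*v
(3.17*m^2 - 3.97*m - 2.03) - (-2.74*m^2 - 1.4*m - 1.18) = 5.91*m^2 - 2.57*m - 0.85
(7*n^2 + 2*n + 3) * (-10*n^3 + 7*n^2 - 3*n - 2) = -70*n^5 + 29*n^4 - 37*n^3 + n^2 - 13*n - 6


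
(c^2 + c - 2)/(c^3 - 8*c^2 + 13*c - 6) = (c + 2)/(c^2 - 7*c + 6)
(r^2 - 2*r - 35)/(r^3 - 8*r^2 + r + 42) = (r + 5)/(r^2 - r - 6)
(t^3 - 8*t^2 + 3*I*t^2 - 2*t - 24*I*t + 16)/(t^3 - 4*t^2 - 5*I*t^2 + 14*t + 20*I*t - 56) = (t^2 + t*(-8 + I) - 8*I)/(t^2 - t*(4 + 7*I) + 28*I)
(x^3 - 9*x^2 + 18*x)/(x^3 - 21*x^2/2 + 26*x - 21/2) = 2*x*(x - 6)/(2*x^2 - 15*x + 7)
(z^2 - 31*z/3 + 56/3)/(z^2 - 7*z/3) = (z - 8)/z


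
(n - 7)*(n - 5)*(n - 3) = n^3 - 15*n^2 + 71*n - 105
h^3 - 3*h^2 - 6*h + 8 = (h - 4)*(h - 1)*(h + 2)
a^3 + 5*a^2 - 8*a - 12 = (a - 2)*(a + 1)*(a + 6)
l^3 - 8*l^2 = l^2*(l - 8)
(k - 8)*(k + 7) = k^2 - k - 56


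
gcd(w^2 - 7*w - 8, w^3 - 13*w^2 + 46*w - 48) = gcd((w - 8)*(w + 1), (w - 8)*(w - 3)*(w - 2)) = w - 8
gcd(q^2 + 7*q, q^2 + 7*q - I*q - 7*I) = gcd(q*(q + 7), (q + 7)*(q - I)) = q + 7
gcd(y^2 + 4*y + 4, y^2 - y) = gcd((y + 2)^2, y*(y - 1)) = 1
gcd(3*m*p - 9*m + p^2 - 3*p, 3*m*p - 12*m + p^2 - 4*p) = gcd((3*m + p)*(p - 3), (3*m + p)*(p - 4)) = 3*m + p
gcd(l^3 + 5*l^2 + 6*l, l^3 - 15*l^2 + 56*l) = l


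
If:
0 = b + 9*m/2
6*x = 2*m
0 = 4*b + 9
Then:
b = -9/4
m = 1/2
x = 1/6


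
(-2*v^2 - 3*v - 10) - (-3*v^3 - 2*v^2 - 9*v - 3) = 3*v^3 + 6*v - 7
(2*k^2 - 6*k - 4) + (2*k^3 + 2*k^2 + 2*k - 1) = 2*k^3 + 4*k^2 - 4*k - 5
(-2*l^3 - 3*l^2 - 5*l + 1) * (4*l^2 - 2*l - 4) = -8*l^5 - 8*l^4 - 6*l^3 + 26*l^2 + 18*l - 4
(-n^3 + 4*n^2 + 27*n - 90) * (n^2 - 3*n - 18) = -n^5 + 7*n^4 + 33*n^3 - 243*n^2 - 216*n + 1620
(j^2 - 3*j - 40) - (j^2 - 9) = -3*j - 31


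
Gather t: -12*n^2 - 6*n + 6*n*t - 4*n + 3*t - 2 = -12*n^2 - 10*n + t*(6*n + 3) - 2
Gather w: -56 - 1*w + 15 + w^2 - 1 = w^2 - w - 42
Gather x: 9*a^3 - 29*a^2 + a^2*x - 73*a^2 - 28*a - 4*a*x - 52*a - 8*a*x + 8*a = 9*a^3 - 102*a^2 - 72*a + x*(a^2 - 12*a)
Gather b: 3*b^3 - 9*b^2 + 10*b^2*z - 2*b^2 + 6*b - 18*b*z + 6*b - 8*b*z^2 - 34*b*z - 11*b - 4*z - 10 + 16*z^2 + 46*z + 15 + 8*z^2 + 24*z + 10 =3*b^3 + b^2*(10*z - 11) + b*(-8*z^2 - 52*z + 1) + 24*z^2 + 66*z + 15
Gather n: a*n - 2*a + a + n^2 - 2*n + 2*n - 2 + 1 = a*n - a + n^2 - 1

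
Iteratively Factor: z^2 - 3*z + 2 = (z - 1)*(z - 2)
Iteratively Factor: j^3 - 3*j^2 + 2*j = (j)*(j^2 - 3*j + 2) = j*(j - 1)*(j - 2)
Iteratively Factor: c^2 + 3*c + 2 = (c + 2)*(c + 1)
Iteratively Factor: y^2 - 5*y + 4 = (y - 4)*(y - 1)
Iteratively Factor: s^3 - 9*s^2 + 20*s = (s)*(s^2 - 9*s + 20) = s*(s - 4)*(s - 5)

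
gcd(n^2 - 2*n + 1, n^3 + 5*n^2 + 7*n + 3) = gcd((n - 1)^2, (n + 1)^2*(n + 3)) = 1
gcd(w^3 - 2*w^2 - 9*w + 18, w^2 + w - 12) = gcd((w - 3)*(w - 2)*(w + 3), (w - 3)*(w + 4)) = w - 3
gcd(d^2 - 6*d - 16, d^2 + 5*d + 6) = d + 2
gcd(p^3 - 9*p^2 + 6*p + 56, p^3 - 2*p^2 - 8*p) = p^2 - 2*p - 8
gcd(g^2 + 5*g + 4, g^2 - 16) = g + 4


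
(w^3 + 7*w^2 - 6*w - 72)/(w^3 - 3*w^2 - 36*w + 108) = (w + 4)/(w - 6)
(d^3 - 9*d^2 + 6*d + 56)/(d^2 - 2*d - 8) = d - 7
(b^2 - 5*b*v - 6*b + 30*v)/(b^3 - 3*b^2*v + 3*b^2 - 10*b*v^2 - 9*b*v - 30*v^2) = (b - 6)/(b^2 + 2*b*v + 3*b + 6*v)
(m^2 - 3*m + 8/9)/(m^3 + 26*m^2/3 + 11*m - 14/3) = (m - 8/3)/(m^2 + 9*m + 14)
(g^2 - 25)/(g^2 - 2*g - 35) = (g - 5)/(g - 7)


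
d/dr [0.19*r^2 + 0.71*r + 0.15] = 0.38*r + 0.71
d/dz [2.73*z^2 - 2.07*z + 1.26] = 5.46*z - 2.07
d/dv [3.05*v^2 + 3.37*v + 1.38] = 6.1*v + 3.37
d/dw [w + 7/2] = 1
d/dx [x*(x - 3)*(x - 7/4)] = 3*x^2 - 19*x/2 + 21/4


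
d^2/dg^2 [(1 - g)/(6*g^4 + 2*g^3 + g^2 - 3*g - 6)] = 6*(-72*g^4 - 128*g^3 - 118*g^2 - 36*g - 11)/(216*g^9 + 864*g^8 + 2124*g^7 + 3752*g^6 + 4914*g^5 + 5040*g^4 + 3969*g^3 + 2322*g^2 + 972*g + 216)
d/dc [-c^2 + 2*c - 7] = 2 - 2*c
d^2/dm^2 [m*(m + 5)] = 2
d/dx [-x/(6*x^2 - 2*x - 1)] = (6*x^2 + 1)/(36*x^4 - 24*x^3 - 8*x^2 + 4*x + 1)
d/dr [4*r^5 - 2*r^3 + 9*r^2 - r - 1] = 20*r^4 - 6*r^2 + 18*r - 1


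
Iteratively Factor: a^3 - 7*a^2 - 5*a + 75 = (a + 3)*(a^2 - 10*a + 25) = (a - 5)*(a + 3)*(a - 5)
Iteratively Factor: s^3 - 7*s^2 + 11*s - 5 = (s - 1)*(s^2 - 6*s + 5) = (s - 1)^2*(s - 5)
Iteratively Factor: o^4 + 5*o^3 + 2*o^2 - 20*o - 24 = (o + 3)*(o^3 + 2*o^2 - 4*o - 8) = (o + 2)*(o + 3)*(o^2 - 4) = (o + 2)^2*(o + 3)*(o - 2)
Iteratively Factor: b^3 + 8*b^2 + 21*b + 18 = (b + 3)*(b^2 + 5*b + 6) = (b + 3)^2*(b + 2)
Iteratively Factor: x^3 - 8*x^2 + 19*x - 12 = (x - 3)*(x^2 - 5*x + 4) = (x - 4)*(x - 3)*(x - 1)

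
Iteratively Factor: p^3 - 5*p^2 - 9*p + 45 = (p + 3)*(p^2 - 8*p + 15) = (p - 3)*(p + 3)*(p - 5)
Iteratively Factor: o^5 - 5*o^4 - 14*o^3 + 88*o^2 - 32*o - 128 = (o + 4)*(o^4 - 9*o^3 + 22*o^2 - 32) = (o - 4)*(o + 4)*(o^3 - 5*o^2 + 2*o + 8) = (o - 4)^2*(o + 4)*(o^2 - o - 2) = (o - 4)^2*(o - 2)*(o + 4)*(o + 1)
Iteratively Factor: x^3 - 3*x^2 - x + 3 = (x + 1)*(x^2 - 4*x + 3) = (x - 1)*(x + 1)*(x - 3)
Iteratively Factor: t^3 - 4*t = (t - 2)*(t^2 + 2*t) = t*(t - 2)*(t + 2)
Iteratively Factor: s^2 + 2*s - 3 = (s + 3)*(s - 1)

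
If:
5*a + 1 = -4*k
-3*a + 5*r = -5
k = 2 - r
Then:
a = -5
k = 6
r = -4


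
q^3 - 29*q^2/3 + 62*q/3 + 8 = (q - 6)*(q - 4)*(q + 1/3)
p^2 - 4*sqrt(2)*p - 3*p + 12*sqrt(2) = (p - 3)*(p - 4*sqrt(2))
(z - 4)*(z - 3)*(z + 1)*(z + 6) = z^4 - 31*z^2 + 42*z + 72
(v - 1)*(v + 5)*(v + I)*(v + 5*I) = v^4 + 4*v^3 + 6*I*v^3 - 10*v^2 + 24*I*v^2 - 20*v - 30*I*v + 25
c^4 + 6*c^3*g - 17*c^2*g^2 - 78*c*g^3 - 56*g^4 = (c - 4*g)*(c + g)*(c + 2*g)*(c + 7*g)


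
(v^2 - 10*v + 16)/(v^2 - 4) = (v - 8)/(v + 2)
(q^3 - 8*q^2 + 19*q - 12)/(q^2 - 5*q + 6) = (q^2 - 5*q + 4)/(q - 2)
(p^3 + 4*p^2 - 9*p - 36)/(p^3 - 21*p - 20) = (p^2 - 9)/(p^2 - 4*p - 5)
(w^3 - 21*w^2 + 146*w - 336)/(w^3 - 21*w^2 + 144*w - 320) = (w^2 - 13*w + 42)/(w^2 - 13*w + 40)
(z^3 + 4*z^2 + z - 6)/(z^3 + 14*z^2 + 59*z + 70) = (z^2 + 2*z - 3)/(z^2 + 12*z + 35)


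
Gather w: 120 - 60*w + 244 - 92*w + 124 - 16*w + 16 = 504 - 168*w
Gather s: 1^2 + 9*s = 9*s + 1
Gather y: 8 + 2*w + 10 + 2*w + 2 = 4*w + 20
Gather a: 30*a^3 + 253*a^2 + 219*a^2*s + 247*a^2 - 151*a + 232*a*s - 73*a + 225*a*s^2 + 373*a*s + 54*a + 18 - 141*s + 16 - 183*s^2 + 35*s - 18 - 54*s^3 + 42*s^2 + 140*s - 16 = 30*a^3 + a^2*(219*s + 500) + a*(225*s^2 + 605*s - 170) - 54*s^3 - 141*s^2 + 34*s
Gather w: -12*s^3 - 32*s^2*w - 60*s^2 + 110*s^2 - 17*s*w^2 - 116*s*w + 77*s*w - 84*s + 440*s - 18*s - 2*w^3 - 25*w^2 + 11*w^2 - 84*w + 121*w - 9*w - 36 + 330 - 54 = -12*s^3 + 50*s^2 + 338*s - 2*w^3 + w^2*(-17*s - 14) + w*(-32*s^2 - 39*s + 28) + 240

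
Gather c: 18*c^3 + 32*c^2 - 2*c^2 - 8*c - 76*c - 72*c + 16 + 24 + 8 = 18*c^3 + 30*c^2 - 156*c + 48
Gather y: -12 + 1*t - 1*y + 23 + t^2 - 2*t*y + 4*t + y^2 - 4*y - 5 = t^2 + 5*t + y^2 + y*(-2*t - 5) + 6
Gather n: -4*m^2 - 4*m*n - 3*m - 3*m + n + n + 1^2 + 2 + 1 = -4*m^2 - 6*m + n*(2 - 4*m) + 4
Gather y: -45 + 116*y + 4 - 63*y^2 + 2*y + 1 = -63*y^2 + 118*y - 40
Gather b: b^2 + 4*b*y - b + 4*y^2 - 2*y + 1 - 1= b^2 + b*(4*y - 1) + 4*y^2 - 2*y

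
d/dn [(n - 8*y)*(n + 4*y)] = 2*n - 4*y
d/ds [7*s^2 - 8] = 14*s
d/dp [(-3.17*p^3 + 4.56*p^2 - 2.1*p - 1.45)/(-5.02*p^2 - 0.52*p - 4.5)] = (15.9134*p^4 + 3.2968*p^3 + 29.8818*p^2 - 55.598*p + 8.696)/(25.2004*p^4 + 5.2208*p^3 + 45.4504*p^2 + 4.68*p + 20.25)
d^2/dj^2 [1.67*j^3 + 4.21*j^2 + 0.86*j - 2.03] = 10.02*j + 8.42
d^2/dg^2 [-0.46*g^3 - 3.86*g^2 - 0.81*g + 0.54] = -2.76*g - 7.72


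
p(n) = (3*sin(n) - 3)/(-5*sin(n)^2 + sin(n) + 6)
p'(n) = (10*sin(n)*cos(n) - cos(n))*(3*sin(n) - 3)/(-5*sin(n)^2 + sin(n) + 6)^2 + 3*cos(n)/(-5*sin(n)^2 + sin(n) + 6)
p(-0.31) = -0.75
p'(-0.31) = 1.10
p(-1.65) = -173.97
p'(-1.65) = -4391.19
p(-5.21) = -0.12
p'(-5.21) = 0.33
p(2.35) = -0.21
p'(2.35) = -0.29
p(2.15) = -0.15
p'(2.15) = -0.31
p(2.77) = -0.33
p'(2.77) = -0.35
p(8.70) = -0.23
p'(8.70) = -0.29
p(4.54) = -36.77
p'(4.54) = -425.88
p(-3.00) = -0.59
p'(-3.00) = -0.76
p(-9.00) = -0.89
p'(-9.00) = -1.46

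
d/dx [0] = 0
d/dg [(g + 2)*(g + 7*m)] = 2*g + 7*m + 2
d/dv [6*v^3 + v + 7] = 18*v^2 + 1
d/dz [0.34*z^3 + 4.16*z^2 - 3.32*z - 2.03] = 1.02*z^2 + 8.32*z - 3.32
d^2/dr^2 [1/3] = 0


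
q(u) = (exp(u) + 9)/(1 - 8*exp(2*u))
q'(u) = exp(u)/(1 - 8*exp(2*u)) + 16*(exp(u) + 9)*exp(2*u)/(1 - 8*exp(2*u))^2 = (16*(exp(u) + 9)*exp(u) - 8*exp(2*u) + 1)*exp(u)/(8*exp(2*u) - 1)^2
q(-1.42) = 17.35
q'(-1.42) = 30.91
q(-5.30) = 9.01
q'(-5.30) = 0.01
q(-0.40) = -3.73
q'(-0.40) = 10.07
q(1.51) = -0.08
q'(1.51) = 0.14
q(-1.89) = 11.20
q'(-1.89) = 5.19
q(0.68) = -0.36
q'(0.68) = 0.69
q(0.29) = -0.78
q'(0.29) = 1.57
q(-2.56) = 9.53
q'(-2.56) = 1.04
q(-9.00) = 9.00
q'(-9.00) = 0.00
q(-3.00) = 9.23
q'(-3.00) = 0.42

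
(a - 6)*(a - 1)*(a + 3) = a^3 - 4*a^2 - 15*a + 18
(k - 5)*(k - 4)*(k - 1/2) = k^3 - 19*k^2/2 + 49*k/2 - 10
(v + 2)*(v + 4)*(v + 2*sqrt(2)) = v^3 + 2*sqrt(2)*v^2 + 6*v^2 + 8*v + 12*sqrt(2)*v + 16*sqrt(2)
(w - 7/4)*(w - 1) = w^2 - 11*w/4 + 7/4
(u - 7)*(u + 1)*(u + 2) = u^3 - 4*u^2 - 19*u - 14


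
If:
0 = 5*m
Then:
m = 0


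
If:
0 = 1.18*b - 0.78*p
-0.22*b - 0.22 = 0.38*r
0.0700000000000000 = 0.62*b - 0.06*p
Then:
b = 0.13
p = 0.20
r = -0.66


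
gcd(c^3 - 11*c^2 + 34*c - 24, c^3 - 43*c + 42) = c^2 - 7*c + 6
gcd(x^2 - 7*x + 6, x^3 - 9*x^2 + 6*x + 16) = 1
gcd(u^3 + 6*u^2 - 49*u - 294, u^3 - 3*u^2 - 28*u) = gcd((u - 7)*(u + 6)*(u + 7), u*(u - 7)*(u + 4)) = u - 7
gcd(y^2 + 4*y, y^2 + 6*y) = y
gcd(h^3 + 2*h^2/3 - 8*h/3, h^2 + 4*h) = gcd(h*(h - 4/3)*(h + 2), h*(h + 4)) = h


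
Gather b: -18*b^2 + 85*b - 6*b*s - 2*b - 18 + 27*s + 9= -18*b^2 + b*(83 - 6*s) + 27*s - 9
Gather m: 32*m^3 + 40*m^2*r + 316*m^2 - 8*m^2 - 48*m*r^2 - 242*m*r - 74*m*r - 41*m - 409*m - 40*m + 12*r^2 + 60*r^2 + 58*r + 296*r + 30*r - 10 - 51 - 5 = 32*m^3 + m^2*(40*r + 308) + m*(-48*r^2 - 316*r - 490) + 72*r^2 + 384*r - 66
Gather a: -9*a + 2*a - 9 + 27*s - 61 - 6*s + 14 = -7*a + 21*s - 56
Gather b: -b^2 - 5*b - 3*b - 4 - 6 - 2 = -b^2 - 8*b - 12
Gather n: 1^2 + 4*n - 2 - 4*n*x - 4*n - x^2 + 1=-4*n*x - x^2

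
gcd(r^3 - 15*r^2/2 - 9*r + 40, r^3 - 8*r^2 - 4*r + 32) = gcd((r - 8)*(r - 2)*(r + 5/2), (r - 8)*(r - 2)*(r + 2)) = r^2 - 10*r + 16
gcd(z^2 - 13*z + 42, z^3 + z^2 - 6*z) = 1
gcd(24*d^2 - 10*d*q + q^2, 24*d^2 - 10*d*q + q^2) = 24*d^2 - 10*d*q + q^2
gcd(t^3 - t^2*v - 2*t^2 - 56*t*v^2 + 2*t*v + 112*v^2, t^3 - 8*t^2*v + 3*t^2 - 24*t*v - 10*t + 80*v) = t^2 - 8*t*v - 2*t + 16*v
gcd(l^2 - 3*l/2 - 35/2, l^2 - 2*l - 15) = l - 5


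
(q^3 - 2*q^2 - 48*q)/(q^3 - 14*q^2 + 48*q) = (q + 6)/(q - 6)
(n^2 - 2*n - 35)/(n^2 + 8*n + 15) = (n - 7)/(n + 3)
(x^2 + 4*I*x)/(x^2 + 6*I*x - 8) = x/(x + 2*I)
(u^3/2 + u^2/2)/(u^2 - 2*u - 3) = u^2/(2*(u - 3))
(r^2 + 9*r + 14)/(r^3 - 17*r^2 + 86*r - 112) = (r^2 + 9*r + 14)/(r^3 - 17*r^2 + 86*r - 112)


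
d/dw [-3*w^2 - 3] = -6*w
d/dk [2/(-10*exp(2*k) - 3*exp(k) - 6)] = (40*exp(k) + 6)*exp(k)/(10*exp(2*k) + 3*exp(k) + 6)^2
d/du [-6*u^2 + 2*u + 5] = 2 - 12*u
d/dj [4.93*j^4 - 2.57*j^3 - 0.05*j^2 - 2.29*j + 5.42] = 19.72*j^3 - 7.71*j^2 - 0.1*j - 2.29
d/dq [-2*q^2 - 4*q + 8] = -4*q - 4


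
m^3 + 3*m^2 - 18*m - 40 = (m - 4)*(m + 2)*(m + 5)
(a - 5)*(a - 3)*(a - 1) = a^3 - 9*a^2 + 23*a - 15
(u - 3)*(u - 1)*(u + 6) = u^3 + 2*u^2 - 21*u + 18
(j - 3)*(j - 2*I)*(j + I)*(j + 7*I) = j^4 - 3*j^3 + 6*I*j^3 + 9*j^2 - 18*I*j^2 - 27*j + 14*I*j - 42*I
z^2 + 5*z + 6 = (z + 2)*(z + 3)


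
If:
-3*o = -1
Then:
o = 1/3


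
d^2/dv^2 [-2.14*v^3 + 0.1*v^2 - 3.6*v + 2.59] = 0.2 - 12.84*v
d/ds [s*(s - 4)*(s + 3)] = 3*s^2 - 2*s - 12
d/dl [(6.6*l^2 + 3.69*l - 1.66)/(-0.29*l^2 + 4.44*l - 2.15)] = (30.3741*l^2 - 29.3428*l - 0.563099999999999)/(0.0841*l^4 - 2.5752*l^3 + 20.9606*l^2 - 19.092*l + 4.6225)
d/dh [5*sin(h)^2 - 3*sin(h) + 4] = (10*sin(h) - 3)*cos(h)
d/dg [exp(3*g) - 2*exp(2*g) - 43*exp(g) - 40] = (3*exp(2*g) - 4*exp(g) - 43)*exp(g)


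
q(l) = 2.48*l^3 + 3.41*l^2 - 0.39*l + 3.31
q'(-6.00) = 226.53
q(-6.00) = -407.27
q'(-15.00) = 1571.31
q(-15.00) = -7593.59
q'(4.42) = 175.11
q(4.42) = 282.36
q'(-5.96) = 223.24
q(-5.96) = -398.27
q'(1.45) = 25.14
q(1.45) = 17.47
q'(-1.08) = 0.92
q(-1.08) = 4.58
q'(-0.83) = -0.93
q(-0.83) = 4.56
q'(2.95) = 84.48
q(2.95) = 95.50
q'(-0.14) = -1.20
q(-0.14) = 3.42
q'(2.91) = 82.46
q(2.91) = 92.16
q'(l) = 7.44*l^2 + 6.82*l - 0.39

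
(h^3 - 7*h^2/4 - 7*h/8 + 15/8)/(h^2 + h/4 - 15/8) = (2*h^2 - h - 3)/(2*h + 3)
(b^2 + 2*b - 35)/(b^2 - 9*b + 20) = (b + 7)/(b - 4)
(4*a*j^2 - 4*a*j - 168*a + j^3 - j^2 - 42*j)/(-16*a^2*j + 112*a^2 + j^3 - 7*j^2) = (-j - 6)/(4*a - j)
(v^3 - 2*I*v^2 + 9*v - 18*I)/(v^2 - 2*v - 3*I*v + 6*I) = (v^2 + I*v + 6)/(v - 2)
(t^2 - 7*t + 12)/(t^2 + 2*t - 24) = (t - 3)/(t + 6)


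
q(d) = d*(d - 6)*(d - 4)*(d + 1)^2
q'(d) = d*(d - 6)*(d - 4)*(2*d + 2) + d*(d - 6)*(d + 1)^2 + d*(d - 4)*(d + 1)^2 + (d - 6)*(d - 4)*(d + 1)^2 = 5*d^4 - 32*d^3 + 15*d^2 + 76*d + 24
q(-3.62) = -1821.55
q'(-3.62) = 2322.09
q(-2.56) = -349.84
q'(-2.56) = 679.36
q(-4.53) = -5070.20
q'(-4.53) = 5067.78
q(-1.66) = -31.35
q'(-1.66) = 123.52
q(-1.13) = -0.70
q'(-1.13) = 11.60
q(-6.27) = -21943.39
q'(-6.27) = 15752.43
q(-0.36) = -4.09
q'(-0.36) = 0.16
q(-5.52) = -12368.17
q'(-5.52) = 10086.05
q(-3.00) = -756.00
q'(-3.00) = 1200.00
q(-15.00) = -1173060.00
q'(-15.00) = 363384.00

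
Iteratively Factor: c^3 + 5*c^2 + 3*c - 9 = (c - 1)*(c^2 + 6*c + 9) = (c - 1)*(c + 3)*(c + 3)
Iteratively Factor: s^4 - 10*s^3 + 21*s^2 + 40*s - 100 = (s - 2)*(s^3 - 8*s^2 + 5*s + 50) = (s - 2)*(s + 2)*(s^2 - 10*s + 25) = (s - 5)*(s - 2)*(s + 2)*(s - 5)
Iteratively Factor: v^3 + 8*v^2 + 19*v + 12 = (v + 4)*(v^2 + 4*v + 3) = (v + 1)*(v + 4)*(v + 3)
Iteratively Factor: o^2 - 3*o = (o - 3)*(o)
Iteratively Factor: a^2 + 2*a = (a)*(a + 2)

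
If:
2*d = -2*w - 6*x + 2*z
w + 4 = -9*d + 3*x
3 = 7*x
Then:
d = -z/8 - 5/28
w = 9*z/8 - 31/28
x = 3/7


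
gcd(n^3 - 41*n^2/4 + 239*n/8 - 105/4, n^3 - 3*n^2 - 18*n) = n - 6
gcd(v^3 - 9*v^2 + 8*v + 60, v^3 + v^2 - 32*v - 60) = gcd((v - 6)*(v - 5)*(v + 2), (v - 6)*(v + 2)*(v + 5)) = v^2 - 4*v - 12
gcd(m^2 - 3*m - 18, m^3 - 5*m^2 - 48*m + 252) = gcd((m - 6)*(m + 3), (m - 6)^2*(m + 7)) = m - 6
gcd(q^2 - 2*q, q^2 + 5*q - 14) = q - 2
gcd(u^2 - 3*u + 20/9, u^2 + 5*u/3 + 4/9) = 1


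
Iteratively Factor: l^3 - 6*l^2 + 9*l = (l)*(l^2 - 6*l + 9) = l*(l - 3)*(l - 3)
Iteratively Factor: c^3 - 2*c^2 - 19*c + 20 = (c - 1)*(c^2 - c - 20) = (c - 1)*(c + 4)*(c - 5)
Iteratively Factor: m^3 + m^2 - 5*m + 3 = (m - 1)*(m^2 + 2*m - 3) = (m - 1)^2*(m + 3)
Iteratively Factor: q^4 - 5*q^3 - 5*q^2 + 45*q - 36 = (q - 3)*(q^3 - 2*q^2 - 11*q + 12) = (q - 3)*(q - 1)*(q^2 - q - 12) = (q - 3)*(q - 1)*(q + 3)*(q - 4)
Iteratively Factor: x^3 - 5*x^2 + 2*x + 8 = (x - 4)*(x^2 - x - 2) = (x - 4)*(x - 2)*(x + 1)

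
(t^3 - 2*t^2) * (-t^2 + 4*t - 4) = -t^5 + 6*t^4 - 12*t^3 + 8*t^2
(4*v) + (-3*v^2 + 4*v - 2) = -3*v^2 + 8*v - 2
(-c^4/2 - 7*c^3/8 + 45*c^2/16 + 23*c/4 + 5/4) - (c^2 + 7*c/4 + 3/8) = -c^4/2 - 7*c^3/8 + 29*c^2/16 + 4*c + 7/8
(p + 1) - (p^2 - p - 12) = -p^2 + 2*p + 13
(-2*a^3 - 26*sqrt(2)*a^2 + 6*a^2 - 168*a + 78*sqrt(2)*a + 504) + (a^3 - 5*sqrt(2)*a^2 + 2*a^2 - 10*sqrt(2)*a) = -a^3 - 31*sqrt(2)*a^2 + 8*a^2 - 168*a + 68*sqrt(2)*a + 504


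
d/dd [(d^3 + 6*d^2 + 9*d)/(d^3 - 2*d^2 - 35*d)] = 8*(-d^2 - 11*d - 24)/(d^4 - 4*d^3 - 66*d^2 + 140*d + 1225)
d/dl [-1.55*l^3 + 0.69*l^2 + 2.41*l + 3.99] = -4.65*l^2 + 1.38*l + 2.41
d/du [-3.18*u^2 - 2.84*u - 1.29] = -6.36*u - 2.84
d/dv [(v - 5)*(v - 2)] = 2*v - 7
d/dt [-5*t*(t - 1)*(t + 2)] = -15*t^2 - 10*t + 10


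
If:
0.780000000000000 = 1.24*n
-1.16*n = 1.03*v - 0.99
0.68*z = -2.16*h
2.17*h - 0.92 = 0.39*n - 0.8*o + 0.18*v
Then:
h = -0.314814814814815*z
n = 0.63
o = 0.853935185185185*z + 1.51351980895709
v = 0.25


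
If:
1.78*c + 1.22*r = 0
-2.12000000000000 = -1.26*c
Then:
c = 1.68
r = -2.45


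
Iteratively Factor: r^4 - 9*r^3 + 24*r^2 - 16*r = (r)*(r^3 - 9*r^2 + 24*r - 16) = r*(r - 1)*(r^2 - 8*r + 16) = r*(r - 4)*(r - 1)*(r - 4)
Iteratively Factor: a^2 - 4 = (a + 2)*(a - 2)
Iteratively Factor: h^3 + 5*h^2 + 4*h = (h)*(h^2 + 5*h + 4) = h*(h + 4)*(h + 1)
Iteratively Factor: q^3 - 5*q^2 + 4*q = (q - 1)*(q^2 - 4*q) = q*(q - 1)*(q - 4)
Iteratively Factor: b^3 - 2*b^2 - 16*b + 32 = (b + 4)*(b^2 - 6*b + 8) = (b - 2)*(b + 4)*(b - 4)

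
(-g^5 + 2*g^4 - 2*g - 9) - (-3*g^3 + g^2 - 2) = -g^5 + 2*g^4 + 3*g^3 - g^2 - 2*g - 7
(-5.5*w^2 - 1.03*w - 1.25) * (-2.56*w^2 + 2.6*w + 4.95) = 14.08*w^4 - 11.6632*w^3 - 26.703*w^2 - 8.3485*w - 6.1875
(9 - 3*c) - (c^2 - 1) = -c^2 - 3*c + 10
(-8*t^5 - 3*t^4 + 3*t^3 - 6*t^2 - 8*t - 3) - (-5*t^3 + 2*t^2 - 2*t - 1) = -8*t^5 - 3*t^4 + 8*t^3 - 8*t^2 - 6*t - 2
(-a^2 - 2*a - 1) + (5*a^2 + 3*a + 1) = 4*a^2 + a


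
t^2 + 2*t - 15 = (t - 3)*(t + 5)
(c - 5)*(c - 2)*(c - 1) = c^3 - 8*c^2 + 17*c - 10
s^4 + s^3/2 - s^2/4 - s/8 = s*(s - 1/2)*(s + 1/2)^2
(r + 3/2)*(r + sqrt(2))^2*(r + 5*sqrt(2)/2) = r^4 + 3*r^3/2 + 9*sqrt(2)*r^3/2 + 27*sqrt(2)*r^2/4 + 12*r^2 + 5*sqrt(2)*r + 18*r + 15*sqrt(2)/2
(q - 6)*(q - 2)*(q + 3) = q^3 - 5*q^2 - 12*q + 36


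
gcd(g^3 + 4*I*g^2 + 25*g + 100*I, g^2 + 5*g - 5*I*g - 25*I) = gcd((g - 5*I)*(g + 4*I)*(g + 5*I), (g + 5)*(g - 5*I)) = g - 5*I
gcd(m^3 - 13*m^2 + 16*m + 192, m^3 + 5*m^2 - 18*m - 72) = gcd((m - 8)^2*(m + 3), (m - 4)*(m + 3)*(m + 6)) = m + 3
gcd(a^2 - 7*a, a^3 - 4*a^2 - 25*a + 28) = a - 7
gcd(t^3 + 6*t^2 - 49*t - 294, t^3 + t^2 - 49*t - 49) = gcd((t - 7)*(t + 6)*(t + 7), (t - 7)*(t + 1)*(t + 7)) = t^2 - 49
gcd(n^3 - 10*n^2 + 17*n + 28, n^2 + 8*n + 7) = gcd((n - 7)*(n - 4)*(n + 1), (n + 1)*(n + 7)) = n + 1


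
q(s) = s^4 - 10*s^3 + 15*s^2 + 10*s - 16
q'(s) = 4*s^3 - 30*s^2 + 30*s + 10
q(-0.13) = -17.02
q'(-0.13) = 5.58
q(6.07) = -281.57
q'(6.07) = -18.65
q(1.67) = 3.74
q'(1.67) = -4.94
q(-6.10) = 4135.54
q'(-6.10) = -2197.22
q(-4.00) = 1080.00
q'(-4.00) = -846.00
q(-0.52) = -15.66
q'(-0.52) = -14.27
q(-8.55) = 12589.28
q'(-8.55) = -4939.68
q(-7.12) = 6852.58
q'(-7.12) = -3168.21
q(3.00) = -40.00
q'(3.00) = -62.00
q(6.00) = -280.00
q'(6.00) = -26.00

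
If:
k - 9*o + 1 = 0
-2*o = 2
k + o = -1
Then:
No Solution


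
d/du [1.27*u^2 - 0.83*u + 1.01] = 2.54*u - 0.83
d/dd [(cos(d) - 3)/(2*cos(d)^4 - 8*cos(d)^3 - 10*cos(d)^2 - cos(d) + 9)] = (3*(1 - cos(2*d))^2/2 + 30*cos(d) + 37*cos(2*d) - 10*cos(3*d) + 25)*sin(d)/(-2*cos(d)^4 + 8*cos(d)^3 + 10*cos(d)^2 + cos(d) - 9)^2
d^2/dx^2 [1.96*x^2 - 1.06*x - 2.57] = 3.92000000000000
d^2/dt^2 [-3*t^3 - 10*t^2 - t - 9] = -18*t - 20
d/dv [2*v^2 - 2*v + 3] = 4*v - 2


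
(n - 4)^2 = n^2 - 8*n + 16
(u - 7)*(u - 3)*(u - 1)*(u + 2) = u^4 - 9*u^3 + 9*u^2 + 41*u - 42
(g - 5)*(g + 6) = g^2 + g - 30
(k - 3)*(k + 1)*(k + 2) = k^3 - 7*k - 6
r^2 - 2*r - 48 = (r - 8)*(r + 6)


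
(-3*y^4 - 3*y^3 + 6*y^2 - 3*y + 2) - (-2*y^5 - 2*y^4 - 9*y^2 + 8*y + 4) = 2*y^5 - y^4 - 3*y^3 + 15*y^2 - 11*y - 2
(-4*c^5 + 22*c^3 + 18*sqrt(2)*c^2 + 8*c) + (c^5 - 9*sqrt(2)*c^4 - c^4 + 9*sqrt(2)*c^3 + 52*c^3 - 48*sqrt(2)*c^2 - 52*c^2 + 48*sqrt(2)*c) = -3*c^5 - 9*sqrt(2)*c^4 - c^4 + 9*sqrt(2)*c^3 + 74*c^3 - 52*c^2 - 30*sqrt(2)*c^2 + 8*c + 48*sqrt(2)*c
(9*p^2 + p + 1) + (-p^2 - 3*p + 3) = 8*p^2 - 2*p + 4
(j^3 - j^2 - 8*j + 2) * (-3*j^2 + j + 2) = -3*j^5 + 4*j^4 + 25*j^3 - 16*j^2 - 14*j + 4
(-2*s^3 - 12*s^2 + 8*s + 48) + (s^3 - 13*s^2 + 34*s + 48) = -s^3 - 25*s^2 + 42*s + 96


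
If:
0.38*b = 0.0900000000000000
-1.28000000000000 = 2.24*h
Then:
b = 0.24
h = -0.57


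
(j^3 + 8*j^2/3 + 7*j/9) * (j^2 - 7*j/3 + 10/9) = j^5 + j^4/3 - 13*j^3/3 + 31*j^2/27 + 70*j/81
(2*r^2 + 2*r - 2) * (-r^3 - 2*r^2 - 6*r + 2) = -2*r^5 - 6*r^4 - 14*r^3 - 4*r^2 + 16*r - 4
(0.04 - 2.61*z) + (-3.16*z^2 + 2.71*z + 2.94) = -3.16*z^2 + 0.1*z + 2.98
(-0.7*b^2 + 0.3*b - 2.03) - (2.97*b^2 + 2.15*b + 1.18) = -3.67*b^2 - 1.85*b - 3.21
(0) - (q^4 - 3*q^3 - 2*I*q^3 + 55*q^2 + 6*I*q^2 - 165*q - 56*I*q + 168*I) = -q^4 + 3*q^3 + 2*I*q^3 - 55*q^2 - 6*I*q^2 + 165*q + 56*I*q - 168*I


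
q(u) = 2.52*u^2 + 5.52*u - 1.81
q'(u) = 5.04*u + 5.52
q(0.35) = 0.43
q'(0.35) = 7.28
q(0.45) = 1.18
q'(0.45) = 7.79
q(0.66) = 2.93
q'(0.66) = 8.85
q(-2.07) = -2.44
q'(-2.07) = -4.91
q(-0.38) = -3.54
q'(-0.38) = 3.60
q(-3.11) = 5.40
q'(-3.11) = -10.15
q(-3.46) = 9.26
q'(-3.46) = -11.92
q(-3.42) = 8.79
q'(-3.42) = -11.72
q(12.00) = 427.31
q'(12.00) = 66.00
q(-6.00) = 55.79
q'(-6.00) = -24.72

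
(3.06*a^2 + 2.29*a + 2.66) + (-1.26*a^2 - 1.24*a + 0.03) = 1.8*a^2 + 1.05*a + 2.69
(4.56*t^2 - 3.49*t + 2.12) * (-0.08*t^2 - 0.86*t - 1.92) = -0.3648*t^4 - 3.6424*t^3 - 5.9234*t^2 + 4.8776*t - 4.0704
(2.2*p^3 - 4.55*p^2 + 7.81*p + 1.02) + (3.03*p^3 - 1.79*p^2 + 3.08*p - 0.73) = 5.23*p^3 - 6.34*p^2 + 10.89*p + 0.29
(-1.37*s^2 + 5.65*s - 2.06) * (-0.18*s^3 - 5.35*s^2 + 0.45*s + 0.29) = 0.2466*s^5 + 6.3125*s^4 - 30.4732*s^3 + 13.1662*s^2 + 0.7115*s - 0.5974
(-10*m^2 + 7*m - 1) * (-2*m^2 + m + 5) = 20*m^4 - 24*m^3 - 41*m^2 + 34*m - 5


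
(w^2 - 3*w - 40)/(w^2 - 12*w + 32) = (w + 5)/(w - 4)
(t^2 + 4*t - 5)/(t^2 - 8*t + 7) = (t + 5)/(t - 7)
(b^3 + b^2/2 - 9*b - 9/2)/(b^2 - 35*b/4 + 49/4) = 2*(2*b^3 + b^2 - 18*b - 9)/(4*b^2 - 35*b + 49)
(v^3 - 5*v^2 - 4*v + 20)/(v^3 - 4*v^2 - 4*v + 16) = (v - 5)/(v - 4)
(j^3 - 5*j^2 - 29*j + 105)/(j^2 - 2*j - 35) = j - 3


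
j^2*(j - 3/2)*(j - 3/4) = j^4 - 9*j^3/4 + 9*j^2/8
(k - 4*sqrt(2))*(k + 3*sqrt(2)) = k^2 - sqrt(2)*k - 24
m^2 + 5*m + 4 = (m + 1)*(m + 4)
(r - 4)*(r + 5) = r^2 + r - 20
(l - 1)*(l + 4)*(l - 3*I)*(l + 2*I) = l^4 + 3*l^3 - I*l^3 + 2*l^2 - 3*I*l^2 + 18*l + 4*I*l - 24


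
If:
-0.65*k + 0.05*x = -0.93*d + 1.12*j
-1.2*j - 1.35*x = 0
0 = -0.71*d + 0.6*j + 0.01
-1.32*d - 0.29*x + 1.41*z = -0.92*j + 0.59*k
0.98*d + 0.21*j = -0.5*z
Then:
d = -0.01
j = -0.03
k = 0.04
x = 0.02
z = 0.03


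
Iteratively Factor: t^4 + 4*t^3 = (t + 4)*(t^3) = t*(t + 4)*(t^2) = t^2*(t + 4)*(t)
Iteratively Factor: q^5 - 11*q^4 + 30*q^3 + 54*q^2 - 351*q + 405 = (q - 5)*(q^4 - 6*q^3 + 54*q - 81) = (q - 5)*(q - 3)*(q^3 - 3*q^2 - 9*q + 27) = (q - 5)*(q - 3)^2*(q^2 - 9) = (q - 5)*(q - 3)^2*(q + 3)*(q - 3)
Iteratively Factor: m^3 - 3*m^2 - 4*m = (m - 4)*(m^2 + m) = (m - 4)*(m + 1)*(m)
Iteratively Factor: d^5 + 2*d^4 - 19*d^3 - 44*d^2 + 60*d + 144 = (d + 3)*(d^4 - d^3 - 16*d^2 + 4*d + 48) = (d - 2)*(d + 3)*(d^3 + d^2 - 14*d - 24) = (d - 2)*(d + 3)^2*(d^2 - 2*d - 8) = (d - 4)*(d - 2)*(d + 3)^2*(d + 2)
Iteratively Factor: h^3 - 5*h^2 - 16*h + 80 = (h - 5)*(h^2 - 16) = (h - 5)*(h - 4)*(h + 4)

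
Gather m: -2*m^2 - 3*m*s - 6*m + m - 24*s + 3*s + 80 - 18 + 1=-2*m^2 + m*(-3*s - 5) - 21*s + 63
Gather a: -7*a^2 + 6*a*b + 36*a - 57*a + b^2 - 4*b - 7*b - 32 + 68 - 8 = -7*a^2 + a*(6*b - 21) + b^2 - 11*b + 28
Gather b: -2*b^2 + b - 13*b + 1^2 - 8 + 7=-2*b^2 - 12*b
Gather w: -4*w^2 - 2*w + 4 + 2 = -4*w^2 - 2*w + 6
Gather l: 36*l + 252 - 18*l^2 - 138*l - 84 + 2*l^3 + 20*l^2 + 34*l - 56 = 2*l^3 + 2*l^2 - 68*l + 112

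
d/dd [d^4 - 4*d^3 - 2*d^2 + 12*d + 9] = 4*d^3 - 12*d^2 - 4*d + 12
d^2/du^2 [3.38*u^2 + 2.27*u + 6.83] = 6.76000000000000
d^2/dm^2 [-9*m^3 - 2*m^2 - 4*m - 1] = -54*m - 4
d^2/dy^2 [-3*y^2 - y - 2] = -6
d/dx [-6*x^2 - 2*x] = -12*x - 2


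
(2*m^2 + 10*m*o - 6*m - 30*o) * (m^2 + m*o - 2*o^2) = 2*m^4 + 12*m^3*o - 6*m^3 + 6*m^2*o^2 - 36*m^2*o - 20*m*o^3 - 18*m*o^2 + 60*o^3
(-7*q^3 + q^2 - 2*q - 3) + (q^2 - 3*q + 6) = -7*q^3 + 2*q^2 - 5*q + 3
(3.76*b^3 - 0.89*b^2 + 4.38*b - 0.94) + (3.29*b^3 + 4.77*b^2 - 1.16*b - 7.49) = 7.05*b^3 + 3.88*b^2 + 3.22*b - 8.43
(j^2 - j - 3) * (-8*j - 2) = -8*j^3 + 6*j^2 + 26*j + 6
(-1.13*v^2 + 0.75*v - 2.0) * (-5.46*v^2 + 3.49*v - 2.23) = 6.1698*v^4 - 8.0387*v^3 + 16.0574*v^2 - 8.6525*v + 4.46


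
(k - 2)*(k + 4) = k^2 + 2*k - 8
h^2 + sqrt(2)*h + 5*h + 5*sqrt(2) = (h + 5)*(h + sqrt(2))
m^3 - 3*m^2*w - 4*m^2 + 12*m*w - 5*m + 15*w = (m - 5)*(m + 1)*(m - 3*w)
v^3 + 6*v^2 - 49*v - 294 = (v - 7)*(v + 6)*(v + 7)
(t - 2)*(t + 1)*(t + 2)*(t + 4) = t^4 + 5*t^3 - 20*t - 16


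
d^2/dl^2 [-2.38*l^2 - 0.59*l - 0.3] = -4.76000000000000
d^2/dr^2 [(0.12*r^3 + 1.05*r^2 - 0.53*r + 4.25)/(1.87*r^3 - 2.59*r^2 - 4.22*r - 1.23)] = (8.505882*r^6 - 5.438334*r^5 + 246.771558*r^4 - 330.451532*r^3 - 61.135464*r^2 + 348.582264*r + 132.972076)/(6.539203*r^9 - 27.170913*r^8 - 6.63831300000001*r^7 + 92.354816*r^6 + 50.724132*r^5 - 104.885625*r^4 - 147.326003*r^3 - 77.468229*r^2 - 19.153314*r - 1.860867)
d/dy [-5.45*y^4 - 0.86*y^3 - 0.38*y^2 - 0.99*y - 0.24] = -21.8*y^3 - 2.58*y^2 - 0.76*y - 0.99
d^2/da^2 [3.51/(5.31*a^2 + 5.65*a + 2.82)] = (-197.936622*a^2 - 210.61053*a + 3.51*(10.62*a + 5.65)*(21.24*a + 11.3) - 105.118884)/(5.31*a^2 + 5.65*a + 2.82)^3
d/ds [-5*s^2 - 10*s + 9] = -10*s - 10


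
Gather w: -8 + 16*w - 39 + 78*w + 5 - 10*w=84*w - 42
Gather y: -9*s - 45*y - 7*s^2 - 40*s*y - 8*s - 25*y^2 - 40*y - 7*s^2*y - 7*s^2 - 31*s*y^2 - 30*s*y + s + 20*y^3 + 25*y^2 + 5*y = -14*s^2 - 31*s*y^2 - 16*s + 20*y^3 + y*(-7*s^2 - 70*s - 80)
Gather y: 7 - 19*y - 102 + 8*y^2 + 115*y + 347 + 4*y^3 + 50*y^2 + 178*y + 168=4*y^3 + 58*y^2 + 274*y + 420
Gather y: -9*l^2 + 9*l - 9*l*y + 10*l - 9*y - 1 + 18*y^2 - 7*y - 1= -9*l^2 + 19*l + 18*y^2 + y*(-9*l - 16) - 2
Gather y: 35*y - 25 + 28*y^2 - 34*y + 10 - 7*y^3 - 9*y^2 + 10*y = -7*y^3 + 19*y^2 + 11*y - 15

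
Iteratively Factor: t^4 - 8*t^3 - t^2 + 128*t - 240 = (t - 5)*(t^3 - 3*t^2 - 16*t + 48) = (t - 5)*(t + 4)*(t^2 - 7*t + 12) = (t - 5)*(t - 4)*(t + 4)*(t - 3)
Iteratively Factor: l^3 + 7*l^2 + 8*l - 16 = (l - 1)*(l^2 + 8*l + 16) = (l - 1)*(l + 4)*(l + 4)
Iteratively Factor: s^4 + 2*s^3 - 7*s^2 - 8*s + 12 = (s - 2)*(s^3 + 4*s^2 + s - 6) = (s - 2)*(s - 1)*(s^2 + 5*s + 6) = (s - 2)*(s - 1)*(s + 2)*(s + 3)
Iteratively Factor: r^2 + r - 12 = (r + 4)*(r - 3)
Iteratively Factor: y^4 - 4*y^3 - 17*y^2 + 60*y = (y + 4)*(y^3 - 8*y^2 + 15*y) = (y - 3)*(y + 4)*(y^2 - 5*y) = (y - 5)*(y - 3)*(y + 4)*(y)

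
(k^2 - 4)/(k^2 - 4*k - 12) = (k - 2)/(k - 6)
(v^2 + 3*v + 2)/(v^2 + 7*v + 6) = (v + 2)/(v + 6)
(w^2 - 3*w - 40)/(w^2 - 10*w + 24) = (w^2 - 3*w - 40)/(w^2 - 10*w + 24)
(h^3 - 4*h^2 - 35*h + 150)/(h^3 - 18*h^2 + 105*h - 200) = (h + 6)/(h - 8)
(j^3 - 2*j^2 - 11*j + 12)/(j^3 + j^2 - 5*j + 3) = (j - 4)/(j - 1)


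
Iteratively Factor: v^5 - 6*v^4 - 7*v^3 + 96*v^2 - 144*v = (v)*(v^4 - 6*v^3 - 7*v^2 + 96*v - 144) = v*(v - 4)*(v^3 - 2*v^2 - 15*v + 36) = v*(v - 4)*(v - 3)*(v^2 + v - 12) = v*(v - 4)*(v - 3)*(v + 4)*(v - 3)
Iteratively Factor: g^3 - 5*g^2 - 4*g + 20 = (g + 2)*(g^2 - 7*g + 10) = (g - 5)*(g + 2)*(g - 2)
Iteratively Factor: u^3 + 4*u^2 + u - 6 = (u - 1)*(u^2 + 5*u + 6) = (u - 1)*(u + 2)*(u + 3)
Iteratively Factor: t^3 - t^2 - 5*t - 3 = (t + 1)*(t^2 - 2*t - 3) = (t - 3)*(t + 1)*(t + 1)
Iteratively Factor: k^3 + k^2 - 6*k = (k + 3)*(k^2 - 2*k) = (k - 2)*(k + 3)*(k)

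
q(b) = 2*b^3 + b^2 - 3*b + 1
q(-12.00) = -3275.00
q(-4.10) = -107.73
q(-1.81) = -2.15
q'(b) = 6*b^2 + 2*b - 3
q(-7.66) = -816.25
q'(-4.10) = 89.66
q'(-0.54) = -2.33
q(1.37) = 3.91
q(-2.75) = -24.78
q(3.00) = 55.00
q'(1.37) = 11.00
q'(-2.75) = 36.88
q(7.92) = 1033.55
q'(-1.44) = 6.56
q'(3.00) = 57.00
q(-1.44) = 1.42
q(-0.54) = 2.60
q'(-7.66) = 333.73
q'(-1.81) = 13.04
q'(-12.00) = 837.00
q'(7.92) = 389.20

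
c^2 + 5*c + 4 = (c + 1)*(c + 4)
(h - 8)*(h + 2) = h^2 - 6*h - 16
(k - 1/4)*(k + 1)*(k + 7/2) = k^3 + 17*k^2/4 + 19*k/8 - 7/8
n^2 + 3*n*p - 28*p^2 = (n - 4*p)*(n + 7*p)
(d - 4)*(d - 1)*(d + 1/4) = d^3 - 19*d^2/4 + 11*d/4 + 1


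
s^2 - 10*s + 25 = (s - 5)^2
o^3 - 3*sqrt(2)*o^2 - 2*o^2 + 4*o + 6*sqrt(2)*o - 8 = (o - 2)*(o - 2*sqrt(2))*(o - sqrt(2))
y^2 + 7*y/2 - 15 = (y - 5/2)*(y + 6)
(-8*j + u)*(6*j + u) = -48*j^2 - 2*j*u + u^2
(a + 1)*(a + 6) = a^2 + 7*a + 6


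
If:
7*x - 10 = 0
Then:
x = 10/7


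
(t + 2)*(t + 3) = t^2 + 5*t + 6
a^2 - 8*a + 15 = (a - 5)*(a - 3)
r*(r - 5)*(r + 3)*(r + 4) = r^4 + 2*r^3 - 23*r^2 - 60*r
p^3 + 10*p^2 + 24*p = p*(p + 4)*(p + 6)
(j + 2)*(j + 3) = j^2 + 5*j + 6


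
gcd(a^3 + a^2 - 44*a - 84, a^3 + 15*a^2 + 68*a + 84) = a^2 + 8*a + 12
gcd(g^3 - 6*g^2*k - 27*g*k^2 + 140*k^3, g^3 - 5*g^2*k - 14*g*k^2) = g - 7*k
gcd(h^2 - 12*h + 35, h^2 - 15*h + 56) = h - 7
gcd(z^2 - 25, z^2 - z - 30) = z + 5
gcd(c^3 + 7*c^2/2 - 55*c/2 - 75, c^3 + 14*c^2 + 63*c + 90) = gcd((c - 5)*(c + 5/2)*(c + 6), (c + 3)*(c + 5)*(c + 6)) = c + 6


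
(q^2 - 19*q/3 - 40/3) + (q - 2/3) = q^2 - 16*q/3 - 14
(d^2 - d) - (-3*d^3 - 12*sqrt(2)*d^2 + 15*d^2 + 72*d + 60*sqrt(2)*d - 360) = 3*d^3 - 14*d^2 + 12*sqrt(2)*d^2 - 60*sqrt(2)*d - 73*d + 360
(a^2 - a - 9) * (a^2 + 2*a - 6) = a^4 + a^3 - 17*a^2 - 12*a + 54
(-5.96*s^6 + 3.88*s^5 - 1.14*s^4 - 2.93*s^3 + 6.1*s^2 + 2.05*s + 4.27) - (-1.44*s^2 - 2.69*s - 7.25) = -5.96*s^6 + 3.88*s^5 - 1.14*s^4 - 2.93*s^3 + 7.54*s^2 + 4.74*s + 11.52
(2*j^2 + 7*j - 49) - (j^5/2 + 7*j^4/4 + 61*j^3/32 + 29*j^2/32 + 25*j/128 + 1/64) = -j^5/2 - 7*j^4/4 - 61*j^3/32 + 35*j^2/32 + 871*j/128 - 3137/64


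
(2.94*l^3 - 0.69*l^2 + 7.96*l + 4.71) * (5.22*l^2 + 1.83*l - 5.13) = 15.3468*l^5 + 1.7784*l^4 + 25.2063*l^3 + 42.6927*l^2 - 32.2155*l - 24.1623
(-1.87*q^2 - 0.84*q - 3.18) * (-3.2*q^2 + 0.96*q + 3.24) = 5.984*q^4 + 0.8928*q^3 + 3.3108*q^2 - 5.7744*q - 10.3032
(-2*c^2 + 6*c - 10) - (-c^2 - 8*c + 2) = -c^2 + 14*c - 12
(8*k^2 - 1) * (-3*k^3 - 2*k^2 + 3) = -24*k^5 - 16*k^4 + 3*k^3 + 26*k^2 - 3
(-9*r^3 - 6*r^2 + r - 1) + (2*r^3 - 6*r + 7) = -7*r^3 - 6*r^2 - 5*r + 6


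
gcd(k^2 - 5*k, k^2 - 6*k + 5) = k - 5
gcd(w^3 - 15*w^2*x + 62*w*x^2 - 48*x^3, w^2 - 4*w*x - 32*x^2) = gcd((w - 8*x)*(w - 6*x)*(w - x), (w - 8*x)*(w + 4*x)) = -w + 8*x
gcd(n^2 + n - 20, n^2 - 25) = n + 5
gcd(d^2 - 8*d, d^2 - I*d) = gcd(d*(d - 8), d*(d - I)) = d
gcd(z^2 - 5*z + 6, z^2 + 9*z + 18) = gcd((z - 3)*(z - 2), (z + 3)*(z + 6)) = 1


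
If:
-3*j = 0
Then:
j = 0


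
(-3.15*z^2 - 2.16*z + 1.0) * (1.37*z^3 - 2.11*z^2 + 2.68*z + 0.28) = -4.3155*z^5 + 3.6873*z^4 - 2.5144*z^3 - 8.7808*z^2 + 2.0752*z + 0.28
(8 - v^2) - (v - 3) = -v^2 - v + 11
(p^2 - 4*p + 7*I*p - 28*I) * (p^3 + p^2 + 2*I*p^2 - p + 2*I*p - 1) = p^5 - 3*p^4 + 9*I*p^4 - 19*p^3 - 27*I*p^3 + 45*p^2 - 43*I*p^2 + 60*p + 21*I*p + 28*I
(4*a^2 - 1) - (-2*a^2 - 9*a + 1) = 6*a^2 + 9*a - 2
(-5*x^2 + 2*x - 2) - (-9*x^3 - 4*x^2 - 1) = 9*x^3 - x^2 + 2*x - 1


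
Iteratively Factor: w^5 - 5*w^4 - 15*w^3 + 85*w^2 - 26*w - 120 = (w - 2)*(w^4 - 3*w^3 - 21*w^2 + 43*w + 60) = (w - 5)*(w - 2)*(w^3 + 2*w^2 - 11*w - 12) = (w - 5)*(w - 3)*(w - 2)*(w^2 + 5*w + 4) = (w - 5)*(w - 3)*(w - 2)*(w + 1)*(w + 4)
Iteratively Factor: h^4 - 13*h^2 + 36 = (h - 3)*(h^3 + 3*h^2 - 4*h - 12) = (h - 3)*(h + 2)*(h^2 + h - 6) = (h - 3)*(h + 2)*(h + 3)*(h - 2)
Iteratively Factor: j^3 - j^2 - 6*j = (j)*(j^2 - j - 6) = j*(j - 3)*(j + 2)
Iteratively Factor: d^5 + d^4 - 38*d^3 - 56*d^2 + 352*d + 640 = (d - 5)*(d^4 + 6*d^3 - 8*d^2 - 96*d - 128) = (d - 5)*(d + 4)*(d^3 + 2*d^2 - 16*d - 32) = (d - 5)*(d - 4)*(d + 4)*(d^2 + 6*d + 8) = (d - 5)*(d - 4)*(d + 2)*(d + 4)*(d + 4)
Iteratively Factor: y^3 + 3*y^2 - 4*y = (y - 1)*(y^2 + 4*y) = y*(y - 1)*(y + 4)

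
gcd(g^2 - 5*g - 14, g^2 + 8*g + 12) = g + 2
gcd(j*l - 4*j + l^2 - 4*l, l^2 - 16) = l - 4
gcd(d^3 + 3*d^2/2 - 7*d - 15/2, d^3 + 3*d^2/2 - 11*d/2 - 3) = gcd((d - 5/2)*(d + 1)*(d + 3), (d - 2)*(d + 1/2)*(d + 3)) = d + 3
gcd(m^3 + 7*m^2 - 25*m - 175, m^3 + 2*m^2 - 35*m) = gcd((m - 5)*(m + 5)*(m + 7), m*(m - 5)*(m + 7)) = m^2 + 2*m - 35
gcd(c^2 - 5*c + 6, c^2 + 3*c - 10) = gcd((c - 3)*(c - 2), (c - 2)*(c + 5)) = c - 2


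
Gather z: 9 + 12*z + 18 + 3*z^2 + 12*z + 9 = 3*z^2 + 24*z + 36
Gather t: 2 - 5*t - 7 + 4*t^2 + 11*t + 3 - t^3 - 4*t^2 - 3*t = -t^3 + 3*t - 2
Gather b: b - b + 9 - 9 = 0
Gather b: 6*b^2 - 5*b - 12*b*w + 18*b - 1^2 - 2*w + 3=6*b^2 + b*(13 - 12*w) - 2*w + 2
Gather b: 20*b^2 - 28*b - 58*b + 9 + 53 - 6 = 20*b^2 - 86*b + 56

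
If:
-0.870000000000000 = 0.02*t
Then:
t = -43.50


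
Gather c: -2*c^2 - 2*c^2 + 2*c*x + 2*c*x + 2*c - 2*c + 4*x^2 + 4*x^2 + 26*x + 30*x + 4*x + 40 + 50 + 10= -4*c^2 + 4*c*x + 8*x^2 + 60*x + 100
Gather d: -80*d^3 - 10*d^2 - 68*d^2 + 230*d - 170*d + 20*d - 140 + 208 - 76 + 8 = -80*d^3 - 78*d^2 + 80*d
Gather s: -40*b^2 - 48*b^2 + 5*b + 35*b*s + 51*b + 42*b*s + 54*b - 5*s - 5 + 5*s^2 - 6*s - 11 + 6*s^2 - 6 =-88*b^2 + 110*b + 11*s^2 + s*(77*b - 11) - 22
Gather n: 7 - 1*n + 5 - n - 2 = 10 - 2*n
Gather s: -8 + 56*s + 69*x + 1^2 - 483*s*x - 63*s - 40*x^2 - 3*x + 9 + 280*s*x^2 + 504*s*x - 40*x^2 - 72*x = s*(280*x^2 + 21*x - 7) - 80*x^2 - 6*x + 2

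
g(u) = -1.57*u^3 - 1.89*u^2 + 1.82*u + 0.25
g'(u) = -4.71*u^2 - 3.78*u + 1.82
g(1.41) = -5.34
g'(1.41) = -12.87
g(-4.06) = 66.78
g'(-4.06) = -60.47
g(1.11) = -2.21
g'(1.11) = -8.18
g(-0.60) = -1.18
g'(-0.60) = 2.39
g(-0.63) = -1.25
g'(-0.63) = 2.33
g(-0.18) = -0.13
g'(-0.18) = 2.35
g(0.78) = -0.23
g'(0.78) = -3.99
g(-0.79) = -1.59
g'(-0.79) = 1.87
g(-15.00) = 4846.45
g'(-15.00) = -1001.23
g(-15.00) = 4846.45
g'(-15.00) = -1001.23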